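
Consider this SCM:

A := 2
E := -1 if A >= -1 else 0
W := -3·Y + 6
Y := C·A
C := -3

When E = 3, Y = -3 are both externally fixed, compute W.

The joint intervention fixes E = 3, Y = -3, removing each variable's own equation.
W = -3·Y + 6  [with Y=-3]  = 15

15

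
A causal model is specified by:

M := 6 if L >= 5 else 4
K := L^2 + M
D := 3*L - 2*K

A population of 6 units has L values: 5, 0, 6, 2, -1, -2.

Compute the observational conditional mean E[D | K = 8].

Observing K=8 restricts to units where K's equation naturally yields 8: L ∈ {2, -2}. In that subpopulation D = -10, -22, mean -16.

-16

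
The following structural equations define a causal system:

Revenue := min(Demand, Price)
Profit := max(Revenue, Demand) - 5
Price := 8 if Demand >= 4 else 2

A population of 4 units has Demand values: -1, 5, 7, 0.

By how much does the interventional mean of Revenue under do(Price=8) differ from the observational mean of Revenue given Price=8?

-3.25

Every unit gets Price=8 under the intervention. Revenue values become -1, 5, 7, 0; E[Revenue|do(Price=8)] = 2.75.
E[Revenue|Price=8] averages over only the 2 units with Price=8 (Demand = 5, 7): Revenue = 5, 7, mean 6.
Difference = 2.75 − 6 = -3.25.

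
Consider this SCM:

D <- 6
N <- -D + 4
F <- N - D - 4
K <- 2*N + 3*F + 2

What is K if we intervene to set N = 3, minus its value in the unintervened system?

Under do(N=3), the mechanism N <- -D + 4 is discarded; N is fixed at 3.
F = N - D - 4  [with N=3, D=6]  = -7
K = 2*N + 3*F + 2  [with N=3, F=-7]  = -13
Without intervention: N = -D + 4  [with D=6]  = -2; F = N - D - 4  [with N=-2, D=6]  = -12; K = 2*N + 3*F + 2  [with N=-2, F=-12]  = -38.
Change = -13 − (-38) = 25.

25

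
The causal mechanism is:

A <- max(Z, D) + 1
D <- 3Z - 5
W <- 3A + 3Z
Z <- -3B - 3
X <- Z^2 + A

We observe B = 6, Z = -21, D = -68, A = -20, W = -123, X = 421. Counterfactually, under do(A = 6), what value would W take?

-45

Intervening sets A = 6 and removes its equation (A <- max(Z, D) + 1).
Z = -3B - 3  [with B=6]  = -21
W = 3A + 3Z  [with A=6, Z=-21]  = -45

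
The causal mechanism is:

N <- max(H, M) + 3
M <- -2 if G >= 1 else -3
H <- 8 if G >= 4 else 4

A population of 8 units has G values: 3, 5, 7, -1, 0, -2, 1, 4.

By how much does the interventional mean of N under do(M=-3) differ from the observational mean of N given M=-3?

do(M=-3) breaks M's dependence on G. With M=-3 fixed, N across the units is 7, 11, 11, 7, 7, 7, 7, 11, mean 8.5.
Observing M=-3 restricts to units where M's equation naturally yields -3: G ∈ {-1, 0, -2}. In that subpopulation N = 7, 7, 7, mean 7.
Difference = 8.5 − 7 = 1.5.

1.5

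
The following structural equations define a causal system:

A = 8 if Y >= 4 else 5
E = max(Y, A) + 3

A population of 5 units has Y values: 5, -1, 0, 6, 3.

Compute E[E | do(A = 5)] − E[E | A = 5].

Under do(A=5), A's equation is replaced by A=5 for every unit. Per-unit E: 8, 8, 8, 9, 8. Mean = 8.2.
E[E|A=5] averages over only the 3 units with A=5 (Y = -1, 0, 3): E = 8, 8, 8, mean 8.
Difference = 8.2 − 8 = 0.2.

0.2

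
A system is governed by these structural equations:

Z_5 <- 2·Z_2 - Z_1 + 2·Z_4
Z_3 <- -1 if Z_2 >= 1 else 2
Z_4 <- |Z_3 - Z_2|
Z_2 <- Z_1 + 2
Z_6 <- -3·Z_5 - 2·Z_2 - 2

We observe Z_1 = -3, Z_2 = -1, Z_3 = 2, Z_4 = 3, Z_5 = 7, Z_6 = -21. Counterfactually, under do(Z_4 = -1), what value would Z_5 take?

Intervening sets Z_4 = -1 and removes its equation (Z_4 <- |Z_3 - Z_2|).
Z_2 = Z_1 + 2  [with Z_1=-3]  = -1
Z_5 = 2·Z_2 - Z_1 + 2·Z_4  [with Z_2=-1, Z_1=-3, Z_4=-1]  = -1

-1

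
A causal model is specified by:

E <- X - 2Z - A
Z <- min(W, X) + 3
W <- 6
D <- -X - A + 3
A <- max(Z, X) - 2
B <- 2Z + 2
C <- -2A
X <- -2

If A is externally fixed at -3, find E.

-1

Intervening sets A = -3 and removes its equation (A <- max(Z, X) - 2).
Z = min(W, X) + 3  [with W=6, X=-2]  = 1
E = X - 2Z - A  [with X=-2, Z=1, A=-3]  = -1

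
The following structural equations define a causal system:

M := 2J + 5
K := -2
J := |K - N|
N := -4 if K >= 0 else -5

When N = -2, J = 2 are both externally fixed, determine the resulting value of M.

Setting N = -2, J = 2 by intervention discards those variables' equations.
M = 2J + 5  [with J=2]  = 9

9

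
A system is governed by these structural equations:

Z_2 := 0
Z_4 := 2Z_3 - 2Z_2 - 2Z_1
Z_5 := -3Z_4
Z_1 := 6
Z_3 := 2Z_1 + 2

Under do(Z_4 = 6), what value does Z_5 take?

-18

Intervening sets Z_4 = 6 and removes its equation (Z_4 := 2Z_3 - 2Z_2 - 2Z_1).
Z_5 = -3Z_4  [with Z_4=6]  = -18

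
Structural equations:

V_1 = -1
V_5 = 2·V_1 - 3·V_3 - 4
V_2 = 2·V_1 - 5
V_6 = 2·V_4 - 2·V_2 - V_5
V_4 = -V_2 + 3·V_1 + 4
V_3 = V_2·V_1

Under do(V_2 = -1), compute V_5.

-9

do(V_2=-1) replaces the equation V_2 = 2·V_1 - 5 with the constant V_2 = -1.
V_3 = V_2·V_1  [with V_2=-1, V_1=-1]  = 1
V_5 = 2·V_1 - 3·V_3 - 4  [with V_1=-1, V_3=1]  = -9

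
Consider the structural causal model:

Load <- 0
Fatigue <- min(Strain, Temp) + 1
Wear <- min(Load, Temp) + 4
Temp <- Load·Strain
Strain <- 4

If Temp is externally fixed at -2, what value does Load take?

Under do(Temp=-2), the mechanism Temp <- Load·Strain is discarded; Temp is fixed at -2.
Load is not downstream of the intervention, so its value is determined by the original equations.

0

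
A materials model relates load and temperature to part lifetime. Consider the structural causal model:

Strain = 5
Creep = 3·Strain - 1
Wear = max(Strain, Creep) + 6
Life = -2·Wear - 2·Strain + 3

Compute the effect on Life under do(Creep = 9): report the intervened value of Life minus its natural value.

Under do(Creep=9), the mechanism Creep = 3·Strain - 1 is discarded; Creep is fixed at 9.
Wear = max(Strain, Creep) + 6  [with Strain=5, Creep=9]  = 15
Life = -2·Wear - 2·Strain + 3  [with Wear=15, Strain=5]  = -37
Without intervention: Creep = 3·Strain - 1  [with Strain=5]  = 14; Wear = max(Strain, Creep) + 6  [with Strain=5, Creep=14]  = 20; Life = -2·Wear - 2·Strain + 3  [with Wear=20, Strain=5]  = -47.
Change = -37 − (-47) = 10.

10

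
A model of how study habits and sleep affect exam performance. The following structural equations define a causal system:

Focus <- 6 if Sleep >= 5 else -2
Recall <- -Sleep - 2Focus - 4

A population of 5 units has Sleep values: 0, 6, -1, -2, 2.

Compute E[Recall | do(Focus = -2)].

The intervention sets Focus=-2 in all 5 units regardless of Sleep. Recomputing Recall per unit gives 0, -6, 1, 2, -2; average -1.

-1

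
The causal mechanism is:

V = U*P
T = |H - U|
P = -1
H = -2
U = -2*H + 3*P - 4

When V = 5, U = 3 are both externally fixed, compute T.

5

The joint intervention fixes V = 5, U = 3, removing each variable's own equation.
T = |H - U|  [with H=-2, U=3]  = 5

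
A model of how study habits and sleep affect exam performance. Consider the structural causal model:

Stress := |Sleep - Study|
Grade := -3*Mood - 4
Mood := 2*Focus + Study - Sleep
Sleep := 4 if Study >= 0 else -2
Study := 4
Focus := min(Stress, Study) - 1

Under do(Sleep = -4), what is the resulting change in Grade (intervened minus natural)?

-48

Under do(Sleep=-4), the mechanism Sleep := 4 if Study >= 0 else -2 is discarded; Sleep is fixed at -4.
Stress = |Sleep - Study|  [with Sleep=-4, Study=4]  = 8
Focus = min(Stress, Study) - 1  [with Stress=8, Study=4]  = 3
Mood = 2*Focus + Study - Sleep  [with Focus=3, Study=4, Sleep=-4]  = 14
Grade = -3*Mood - 4  [with Mood=14]  = -46
Without intervention: Sleep = 4 if Study >= 0 else -2  [with Study=4]  = 4; Stress = |Sleep - Study|  [with Sleep=4, Study=4]  = 0; Focus = min(Stress, Study) - 1  [with Stress=0, Study=4]  = -1; Mood = 2*Focus + Study - Sleep  [with Focus=-1, Study=4, Sleep=4]  = -2; Grade = -3*Mood - 4  [with Mood=-2]  = 2.
Change = -46 − 2 = -48.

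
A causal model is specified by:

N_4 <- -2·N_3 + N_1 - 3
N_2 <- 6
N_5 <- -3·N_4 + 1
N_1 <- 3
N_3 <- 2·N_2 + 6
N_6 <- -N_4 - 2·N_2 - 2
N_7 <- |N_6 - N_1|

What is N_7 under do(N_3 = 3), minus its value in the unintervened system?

-8

The intervention breaks the incoming arrows to N_3: N_3 <- 2·N_2 + 6 no longer applies, and N_3 = 3.
N_4 = -2·N_3 + N_1 - 3  [with N_3=3, N_1=3]  = -6
N_6 = -N_4 - 2·N_2 - 2  [with N_4=-6, N_2=6]  = -8
N_7 = |N_6 - N_1|  [with N_6=-8, N_1=3]  = 11
Without intervention: N_3 = 2·N_2 + 6  [with N_2=6]  = 18; N_4 = -2·N_3 + N_1 - 3  [with N_3=18, N_1=3]  = -36; N_6 = -N_4 - 2·N_2 - 2  [with N_4=-36, N_2=6]  = 22; N_7 = |N_6 - N_1|  [with N_6=22, N_1=3]  = 19.
Change = 11 − 19 = -8.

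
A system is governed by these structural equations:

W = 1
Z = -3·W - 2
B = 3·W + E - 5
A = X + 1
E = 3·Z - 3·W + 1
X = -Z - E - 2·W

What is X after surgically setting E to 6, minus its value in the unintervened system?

-23

The intervention breaks the incoming arrows to E: E = 3·Z - 3·W + 1 no longer applies, and E = 6.
Z = -3·W - 2  [with W=1]  = -5
X = -Z - E - 2·W  [with Z=-5, E=6, W=1]  = -3
Without intervention: Z = -3·W - 2  [with W=1]  = -5; E = 3·Z - 3·W + 1  [with Z=-5, W=1]  = -17; X = -Z - E - 2·W  [with Z=-5, E=-17, W=1]  = 20.
Change = -3 − 20 = -23.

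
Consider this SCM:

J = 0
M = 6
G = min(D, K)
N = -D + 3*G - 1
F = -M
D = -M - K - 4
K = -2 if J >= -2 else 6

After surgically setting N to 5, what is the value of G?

Intervening sets N = 5 and removes its equation (N = -D + 3*G - 1).
Since G is not a descendant of the intervened variable, it is unaffected.
K = -2 if J >= -2 else 6  [with J=0]  = -2
D = -M - K - 4  [with M=6, K=-2]  = -8
G = min(D, K)  [with D=-8, K=-2]  = -8

-8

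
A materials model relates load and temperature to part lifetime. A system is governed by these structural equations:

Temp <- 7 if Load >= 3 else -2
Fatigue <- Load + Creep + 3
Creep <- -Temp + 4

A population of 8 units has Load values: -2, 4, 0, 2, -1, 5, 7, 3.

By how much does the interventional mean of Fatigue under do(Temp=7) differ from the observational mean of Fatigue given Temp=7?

The intervention sets Temp=7 in all 8 units regardless of Load. Recomputing Fatigue per unit gives -2, 4, 0, 2, -1, 5, 7, 3; average 2.25.
E[Fatigue|Temp=7] averages over only the 4 units with Temp=7 (Load = 4, 5, 7, 3): Fatigue = 4, 5, 7, 3, mean 4.75.
Difference = 2.25 − 4.75 = -2.5.

-2.5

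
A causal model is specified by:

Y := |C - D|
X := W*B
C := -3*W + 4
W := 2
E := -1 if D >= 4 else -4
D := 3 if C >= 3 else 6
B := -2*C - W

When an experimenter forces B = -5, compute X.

Intervening sets B = -5 and removes its equation (B := -2*C - W).
X = W*B  [with W=2, B=-5]  = -10

-10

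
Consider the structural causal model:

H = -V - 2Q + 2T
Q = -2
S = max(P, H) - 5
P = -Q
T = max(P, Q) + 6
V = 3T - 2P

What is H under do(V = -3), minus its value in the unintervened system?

Intervening sets V = -3 and removes its equation (V = 3T - 2P).
P = -Q  [with Q=-2]  = 2
T = max(P, Q) + 6  [with P=2, Q=-2]  = 8
H = -V - 2Q + 2T  [with V=-3, Q=-2, T=8]  = 23
Without intervention: P = -Q  [with Q=-2]  = 2; T = max(P, Q) + 6  [with P=2, Q=-2]  = 8; V = 3T - 2P  [with T=8, P=2]  = 20; H = -V - 2Q + 2T  [with V=20, Q=-2, T=8]  = 0.
Change = 23 − 0 = 23.

23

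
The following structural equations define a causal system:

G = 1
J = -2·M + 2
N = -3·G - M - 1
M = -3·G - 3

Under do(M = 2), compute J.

Under do(M=2), the mechanism M = -3·G - 3 is discarded; M is fixed at 2.
J = -2·M + 2  [with M=2]  = -2

-2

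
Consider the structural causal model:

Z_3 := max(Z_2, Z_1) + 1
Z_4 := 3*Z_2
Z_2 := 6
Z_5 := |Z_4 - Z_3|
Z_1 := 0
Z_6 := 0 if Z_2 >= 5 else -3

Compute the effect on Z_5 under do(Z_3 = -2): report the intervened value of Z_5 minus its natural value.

9

do(Z_3=-2) replaces the equation Z_3 := max(Z_2, Z_1) + 1 with the constant Z_3 = -2.
Z_4 = 3*Z_2  [with Z_2=6]  = 18
Z_5 = |Z_4 - Z_3|  [with Z_4=18, Z_3=-2]  = 20
Without intervention: Z_3 = max(Z_2, Z_1) + 1  [with Z_2=6, Z_1=0]  = 7; Z_4 = 3*Z_2  [with Z_2=6]  = 18; Z_5 = |Z_4 - Z_3|  [with Z_4=18, Z_3=7]  = 11.
Change = 20 − 11 = 9.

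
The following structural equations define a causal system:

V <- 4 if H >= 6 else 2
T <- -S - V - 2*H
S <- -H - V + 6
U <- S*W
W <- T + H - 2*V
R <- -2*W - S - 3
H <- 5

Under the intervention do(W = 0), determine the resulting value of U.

Under do(W=0), the mechanism W <- T + H - 2*V is discarded; W is fixed at 0.
V = 4 if H >= 6 else 2  [with H=5]  = 2
S = -H - V + 6  [with H=5, V=2]  = -1
U = S*W  [with S=-1, W=0]  = 0

0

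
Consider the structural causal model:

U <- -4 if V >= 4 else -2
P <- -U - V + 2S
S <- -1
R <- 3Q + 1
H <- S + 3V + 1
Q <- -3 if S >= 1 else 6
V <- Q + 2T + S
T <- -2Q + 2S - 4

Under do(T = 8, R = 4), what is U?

-4

The joint intervention fixes T = 8, R = 4, removing each variable's own equation.
Q = -3 if S >= 1 else 6  [with S=-1]  = 6
V = Q + 2T + S  [with Q=6, T=8, S=-1]  = 21
U = -4 if V >= 4 else -2  [with V=21]  = -4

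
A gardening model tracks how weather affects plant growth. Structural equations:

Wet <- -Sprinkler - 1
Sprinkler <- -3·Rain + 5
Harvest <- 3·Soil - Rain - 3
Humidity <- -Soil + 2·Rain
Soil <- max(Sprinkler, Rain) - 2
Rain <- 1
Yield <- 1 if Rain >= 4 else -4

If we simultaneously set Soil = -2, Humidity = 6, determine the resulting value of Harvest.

Under do(Soil = -2, Humidity = 6), each intervened variable's structural equation is replaced by its fixed value.
Harvest = 3·Soil - Rain - 3  [with Soil=-2, Rain=1]  = -10

-10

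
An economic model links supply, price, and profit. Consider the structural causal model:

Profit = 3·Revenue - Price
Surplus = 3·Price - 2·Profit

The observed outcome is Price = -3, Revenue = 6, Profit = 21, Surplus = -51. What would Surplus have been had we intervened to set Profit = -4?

The intervention breaks the incoming arrows to Profit: Profit = 3·Revenue - Price no longer applies, and Profit = -4.
Surplus = 3·Price - 2·Profit  [with Price=-3, Profit=-4]  = -1

-1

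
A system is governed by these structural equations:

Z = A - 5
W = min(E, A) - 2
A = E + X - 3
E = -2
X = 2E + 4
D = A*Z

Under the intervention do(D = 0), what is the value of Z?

-10

do(D=0) replaces the equation D = A*Z with the constant D = 0.
No directed path runs from D to Z, so Z keeps its natural value.
X = 2E + 4  [with E=-2]  = 0
A = E + X - 3  [with E=-2, X=0]  = -5
Z = A - 5  [with A=-5]  = -10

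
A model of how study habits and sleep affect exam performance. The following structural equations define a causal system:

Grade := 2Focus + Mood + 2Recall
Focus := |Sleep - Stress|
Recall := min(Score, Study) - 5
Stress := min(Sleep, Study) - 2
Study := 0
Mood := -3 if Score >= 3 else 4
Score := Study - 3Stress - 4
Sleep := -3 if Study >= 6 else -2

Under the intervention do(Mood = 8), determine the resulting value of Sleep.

do(Mood=8) replaces the equation Mood := -3 if Score >= 3 else 4 with the constant Mood = 8.
Sleep is not downstream of the intervention, so its value is determined by the original equations.
Sleep = -3 if Study >= 6 else -2  [with Study=0]  = -2

-2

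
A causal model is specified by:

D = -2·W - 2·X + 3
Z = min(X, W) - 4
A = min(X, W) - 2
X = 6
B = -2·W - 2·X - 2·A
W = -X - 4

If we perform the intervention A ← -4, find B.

16

The intervention breaks the incoming arrows to A: A = min(X, W) - 2 no longer applies, and A = -4.
W = -X - 4  [with X=6]  = -10
B = -2·W - 2·X - 2·A  [with W=-10, X=6, A=-4]  = 16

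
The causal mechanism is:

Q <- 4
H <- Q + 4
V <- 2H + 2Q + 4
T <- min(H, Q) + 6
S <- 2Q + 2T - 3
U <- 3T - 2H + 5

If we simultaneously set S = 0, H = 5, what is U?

The joint intervention fixes S = 0, H = 5, removing each variable's own equation.
T = min(H, Q) + 6  [with H=5, Q=4]  = 10
U = 3T - 2H + 5  [with T=10, H=5]  = 25

25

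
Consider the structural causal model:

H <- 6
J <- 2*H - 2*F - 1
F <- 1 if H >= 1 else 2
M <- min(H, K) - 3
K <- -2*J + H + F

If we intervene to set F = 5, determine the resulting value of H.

Under do(F=5), the mechanism F <- 1 if H >= 1 else 2 is discarded; F is fixed at 5.
H is not downstream of the intervention, so its value is determined by the original equations.

6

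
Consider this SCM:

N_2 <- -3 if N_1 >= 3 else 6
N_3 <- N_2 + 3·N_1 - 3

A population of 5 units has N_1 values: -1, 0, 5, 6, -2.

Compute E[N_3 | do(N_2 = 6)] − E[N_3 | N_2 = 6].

7.8

do(N_2=6) breaks N_2's dependence on N_1. With N_2=6 fixed, N_3 across the units is 0, 3, 18, 21, -3, mean 7.8.
Conditioning on N_2=6 selects the 3 unit(s) with N_1 ∈ {-1, 0, -2}. Their N_3 values: 0, 3, -3. Mean = 0.
Difference = 7.8 − 0 = 7.8.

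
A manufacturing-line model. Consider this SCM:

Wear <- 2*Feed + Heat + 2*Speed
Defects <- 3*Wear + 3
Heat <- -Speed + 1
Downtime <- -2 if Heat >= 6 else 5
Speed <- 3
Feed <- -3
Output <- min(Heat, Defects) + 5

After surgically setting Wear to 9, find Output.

3

Under do(Wear=9), the mechanism Wear <- 2*Feed + Heat + 2*Speed is discarded; Wear is fixed at 9.
Heat = -Speed + 1  [with Speed=3]  = -2
Defects = 3*Wear + 3  [with Wear=9]  = 30
Output = min(Heat, Defects) + 5  [with Heat=-2, Defects=30]  = 3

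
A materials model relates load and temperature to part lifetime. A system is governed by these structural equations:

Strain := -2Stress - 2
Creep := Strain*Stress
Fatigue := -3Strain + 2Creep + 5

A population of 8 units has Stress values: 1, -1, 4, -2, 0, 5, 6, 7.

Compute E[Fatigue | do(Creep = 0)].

The intervention sets Creep=0 in all 8 units regardless of Stress. Recomputing Fatigue per unit gives 17, 5, 35, -1, 11, 41, 47, 53; average 26.

26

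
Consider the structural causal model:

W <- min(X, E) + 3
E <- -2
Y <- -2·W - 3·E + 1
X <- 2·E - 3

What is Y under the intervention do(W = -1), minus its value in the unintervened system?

-6

The intervention breaks the incoming arrows to W: W <- min(X, E) + 3 no longer applies, and W = -1.
Y = -2·W - 3·E + 1  [with W=-1, E=-2]  = 9
Without intervention: X = 2·E - 3  [with E=-2]  = -7; W = min(X, E) + 3  [with X=-7, E=-2]  = -4; Y = -2·W - 3·E + 1  [with W=-4, E=-2]  = 15.
Change = 9 − 15 = -6.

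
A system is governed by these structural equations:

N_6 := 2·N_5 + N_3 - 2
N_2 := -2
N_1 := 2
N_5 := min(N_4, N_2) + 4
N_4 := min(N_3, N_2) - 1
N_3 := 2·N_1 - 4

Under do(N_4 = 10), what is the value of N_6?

2

Under do(N_4=10), the mechanism N_4 := min(N_3, N_2) - 1 is discarded; N_4 is fixed at 10.
N_3 = 2·N_1 - 4  [with N_1=2]  = 0
N_5 = min(N_4, N_2) + 4  [with N_4=10, N_2=-2]  = 2
N_6 = 2·N_5 + N_3 - 2  [with N_5=2, N_3=0]  = 2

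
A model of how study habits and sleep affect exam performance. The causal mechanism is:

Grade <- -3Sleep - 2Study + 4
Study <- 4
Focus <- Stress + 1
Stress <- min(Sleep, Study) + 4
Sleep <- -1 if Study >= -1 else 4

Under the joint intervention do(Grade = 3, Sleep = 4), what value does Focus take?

9

Setting Grade = 3, Sleep = 4 by intervention discards those variables' equations.
Stress = min(Sleep, Study) + 4  [with Sleep=4, Study=4]  = 8
Focus = Stress + 1  [with Stress=8]  = 9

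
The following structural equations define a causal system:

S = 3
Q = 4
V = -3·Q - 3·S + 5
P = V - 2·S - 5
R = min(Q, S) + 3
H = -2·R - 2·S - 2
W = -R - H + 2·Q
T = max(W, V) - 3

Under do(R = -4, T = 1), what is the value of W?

12

Setting R = -4, T = 1 by intervention discards those variables' equations.
H = -2·R - 2·S - 2  [with R=-4, S=3]  = 0
W = -R - H + 2·Q  [with R=-4, H=0, Q=4]  = 12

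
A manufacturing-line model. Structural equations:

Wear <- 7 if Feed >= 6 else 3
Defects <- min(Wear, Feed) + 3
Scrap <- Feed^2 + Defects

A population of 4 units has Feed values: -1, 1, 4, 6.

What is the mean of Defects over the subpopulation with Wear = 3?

Conditioning on Wear=3 selects the 3 unit(s) with Feed ∈ {-1, 1, 4}. Their Defects values: 2, 4, 6. Mean = 4.

4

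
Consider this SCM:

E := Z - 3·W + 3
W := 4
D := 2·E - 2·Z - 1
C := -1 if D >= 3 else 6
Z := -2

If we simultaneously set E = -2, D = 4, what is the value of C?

Setting E = -2, D = 4 by intervention discards those variables' equations.
C = -1 if D >= 3 else 6  [with D=4]  = -1

-1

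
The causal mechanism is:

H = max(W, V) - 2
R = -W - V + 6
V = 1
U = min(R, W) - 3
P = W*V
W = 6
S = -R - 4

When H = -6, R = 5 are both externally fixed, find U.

The joint intervention fixes H = -6, R = 5, removing each variable's own equation.
U = min(R, W) - 3  [with R=5, W=6]  = 2

2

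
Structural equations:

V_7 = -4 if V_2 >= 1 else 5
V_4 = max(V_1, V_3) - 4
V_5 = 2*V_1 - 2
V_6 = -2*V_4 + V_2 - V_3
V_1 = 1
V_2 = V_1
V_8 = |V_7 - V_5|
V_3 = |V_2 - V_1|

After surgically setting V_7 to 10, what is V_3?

0

Intervening sets V_7 = 10 and removes its equation (V_7 = -4 if V_2 >= 1 else 5).
V_3 is not downstream of the intervention, so its value is determined by the original equations.
V_2 = V_1  [with V_1=1]  = 1
V_3 = |V_2 - V_1|  [with V_2=1, V_1=1]  = 0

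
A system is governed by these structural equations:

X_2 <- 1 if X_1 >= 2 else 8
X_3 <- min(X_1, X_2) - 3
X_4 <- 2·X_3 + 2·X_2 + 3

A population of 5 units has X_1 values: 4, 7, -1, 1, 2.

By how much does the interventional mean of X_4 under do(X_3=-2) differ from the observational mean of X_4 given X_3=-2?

2.1

The intervention sets X_3=-2 in all 5 units regardless of X_1. Recomputing X_4 per unit gives 1, 1, 15, 15, 1; average 6.6.
E[X_4|X_3=-2] averages over only the 4 units with X_3=-2 (X_1 = 4, 7, 1, 2): X_4 = 1, 1, 15, 1, mean 4.5.
Difference = 6.6 − 4.5 = 2.1.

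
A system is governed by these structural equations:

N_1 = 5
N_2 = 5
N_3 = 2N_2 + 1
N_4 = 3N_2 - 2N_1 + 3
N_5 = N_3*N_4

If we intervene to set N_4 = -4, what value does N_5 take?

-44

Intervening sets N_4 = -4 and removes its equation (N_4 = 3N_2 - 2N_1 + 3).
N_3 = 2N_2 + 1  [with N_2=5]  = 11
N_5 = N_3*N_4  [with N_3=11, N_4=-4]  = -44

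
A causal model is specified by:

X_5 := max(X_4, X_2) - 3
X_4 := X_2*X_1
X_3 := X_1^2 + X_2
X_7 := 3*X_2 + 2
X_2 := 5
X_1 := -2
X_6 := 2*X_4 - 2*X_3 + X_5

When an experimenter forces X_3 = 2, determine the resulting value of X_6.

The intervention breaks the incoming arrows to X_3: X_3 := X_1^2 + X_2 no longer applies, and X_3 = 2.
X_4 = X_2*X_1  [with X_2=5, X_1=-2]  = -10
X_5 = max(X_4, X_2) - 3  [with X_4=-10, X_2=5]  = 2
X_6 = 2*X_4 - 2*X_3 + X_5  [with X_4=-10, X_3=2, X_5=2]  = -22

-22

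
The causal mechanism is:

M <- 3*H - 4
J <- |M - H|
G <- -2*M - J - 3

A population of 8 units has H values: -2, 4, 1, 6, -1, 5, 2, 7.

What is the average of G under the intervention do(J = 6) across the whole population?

do(J=6) breaks J's dependence on H. With J=6 fixed, G across the units is 11, -25, -7, -37, 5, -31, -13, -43, mean -17.5.

-17.5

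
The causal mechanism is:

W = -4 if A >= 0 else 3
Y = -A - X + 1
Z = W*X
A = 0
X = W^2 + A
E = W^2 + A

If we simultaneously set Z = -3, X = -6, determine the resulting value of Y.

7

The joint intervention fixes Z = -3, X = -6, removing each variable's own equation.
Y = -A - X + 1  [with A=0, X=-6]  = 7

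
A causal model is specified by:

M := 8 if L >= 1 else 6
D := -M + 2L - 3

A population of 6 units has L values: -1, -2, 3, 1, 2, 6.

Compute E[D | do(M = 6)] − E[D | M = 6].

Under do(M=6), M's equation is replaced by M=6 for every unit. Per-unit D: -11, -13, -3, -7, -5, 3. Mean = -6.
Conditioning on M=6 selects the 2 unit(s) with L ∈ {-1, -2}. Their D values: -11, -13. Mean = -12.
Difference = -6 − (-12) = 6.

6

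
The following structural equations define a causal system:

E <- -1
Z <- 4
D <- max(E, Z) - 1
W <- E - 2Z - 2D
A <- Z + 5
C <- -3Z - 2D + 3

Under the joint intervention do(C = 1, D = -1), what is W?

Under do(C = 1, D = -1), each intervened variable's structural equation is replaced by its fixed value.
W = E - 2Z - 2D  [with E=-1, Z=4, D=-1]  = -7

-7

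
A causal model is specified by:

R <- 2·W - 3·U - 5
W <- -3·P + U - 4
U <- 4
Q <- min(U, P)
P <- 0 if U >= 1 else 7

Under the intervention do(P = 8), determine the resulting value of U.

4

Under do(P=8), the mechanism P <- 0 if U >= 1 else 7 is discarded; P is fixed at 8.
U is not downstream of the intervention, so its value is determined by the original equations.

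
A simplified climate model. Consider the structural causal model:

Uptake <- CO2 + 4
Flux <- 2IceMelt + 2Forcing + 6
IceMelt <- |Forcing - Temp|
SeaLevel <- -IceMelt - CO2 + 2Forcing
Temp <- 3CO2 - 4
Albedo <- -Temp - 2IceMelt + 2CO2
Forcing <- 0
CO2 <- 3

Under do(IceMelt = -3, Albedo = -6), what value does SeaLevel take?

0

The joint intervention fixes IceMelt = -3, Albedo = -6, removing each variable's own equation.
SeaLevel = -IceMelt - CO2 + 2Forcing  [with IceMelt=-3, CO2=3, Forcing=0]  = 0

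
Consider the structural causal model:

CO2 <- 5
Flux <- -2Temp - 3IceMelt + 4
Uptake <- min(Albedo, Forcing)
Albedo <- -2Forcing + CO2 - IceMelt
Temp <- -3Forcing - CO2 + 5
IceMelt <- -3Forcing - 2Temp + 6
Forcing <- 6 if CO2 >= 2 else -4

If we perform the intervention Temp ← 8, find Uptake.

The intervention breaks the incoming arrows to Temp: Temp <- -3Forcing - CO2 + 5 no longer applies, and Temp = 8.
Forcing = 6 if CO2 >= 2 else -4  [with CO2=5]  = 6
IceMelt = -3Forcing - 2Temp + 6  [with Forcing=6, Temp=8]  = -28
Albedo = -2Forcing + CO2 - IceMelt  [with Forcing=6, CO2=5, IceMelt=-28]  = 21
Uptake = min(Albedo, Forcing)  [with Albedo=21, Forcing=6]  = 6

6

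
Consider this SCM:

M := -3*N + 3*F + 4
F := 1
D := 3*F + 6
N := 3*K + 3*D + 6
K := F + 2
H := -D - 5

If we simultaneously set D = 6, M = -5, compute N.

The joint intervention fixes D = 6, M = -5, removing each variable's own equation.
K = F + 2  [with F=1]  = 3
N = 3*K + 3*D + 6  [with K=3, D=6]  = 33

33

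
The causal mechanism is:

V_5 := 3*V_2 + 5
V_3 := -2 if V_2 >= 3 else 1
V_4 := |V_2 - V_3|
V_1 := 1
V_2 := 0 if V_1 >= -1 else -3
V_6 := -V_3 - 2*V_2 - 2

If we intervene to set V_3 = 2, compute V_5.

do(V_3=2) replaces the equation V_3 := -2 if V_2 >= 3 else 1 with the constant V_3 = 2.
V_5 is not downstream of the intervention, so its value is determined by the original equations.
V_2 = 0 if V_1 >= -1 else -3  [with V_1=1]  = 0
V_5 = 3*V_2 + 5  [with V_2=0]  = 5

5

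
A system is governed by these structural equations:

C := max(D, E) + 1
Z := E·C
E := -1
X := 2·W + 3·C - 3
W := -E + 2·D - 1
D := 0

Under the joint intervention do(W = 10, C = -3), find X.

The joint intervention fixes W = 10, C = -3, removing each variable's own equation.
X = 2·W + 3·C - 3  [with W=10, C=-3]  = 8

8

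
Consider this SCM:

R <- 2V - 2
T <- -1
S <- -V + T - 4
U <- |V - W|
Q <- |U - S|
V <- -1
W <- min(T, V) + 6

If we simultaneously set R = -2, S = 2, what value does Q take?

Setting R = -2, S = 2 by intervention discards those variables' equations.
W = min(T, V) + 6  [with T=-1, V=-1]  = 5
U = |V - W|  [with V=-1, W=5]  = 6
Q = |U - S|  [with U=6, S=2]  = 4

4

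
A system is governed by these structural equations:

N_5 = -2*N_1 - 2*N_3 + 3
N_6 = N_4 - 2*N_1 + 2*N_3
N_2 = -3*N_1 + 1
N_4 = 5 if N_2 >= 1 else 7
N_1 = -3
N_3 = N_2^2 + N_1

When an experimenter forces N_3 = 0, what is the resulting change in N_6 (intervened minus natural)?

-194

The intervention breaks the incoming arrows to N_3: N_3 = N_2^2 + N_1 no longer applies, and N_3 = 0.
N_2 = -3*N_1 + 1  [with N_1=-3]  = 10
N_4 = 5 if N_2 >= 1 else 7  [with N_2=10]  = 5
N_6 = N_4 - 2*N_1 + 2*N_3  [with N_4=5, N_1=-3, N_3=0]  = 11
Without intervention: N_2 = -3*N_1 + 1  [with N_1=-3]  = 10; N_3 = N_2^2 + N_1  [with N_2=10, N_1=-3]  = 97; N_4 = 5 if N_2 >= 1 else 7  [with N_2=10]  = 5; N_6 = N_4 - 2*N_1 + 2*N_3  [with N_4=5, N_1=-3, N_3=97]  = 205.
Change = 11 − 205 = -194.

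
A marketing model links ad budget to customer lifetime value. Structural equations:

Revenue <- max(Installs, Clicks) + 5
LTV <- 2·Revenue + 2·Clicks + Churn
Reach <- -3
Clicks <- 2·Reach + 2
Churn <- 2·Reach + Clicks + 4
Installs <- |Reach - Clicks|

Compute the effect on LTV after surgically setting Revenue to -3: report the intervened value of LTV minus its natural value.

-18

The intervention breaks the incoming arrows to Revenue: Revenue <- max(Installs, Clicks) + 5 no longer applies, and Revenue = -3.
Clicks = 2·Reach + 2  [with Reach=-3]  = -4
Churn = 2·Reach + Clicks + 4  [with Reach=-3, Clicks=-4]  = -6
LTV = 2·Revenue + 2·Clicks + Churn  [with Revenue=-3, Clicks=-4, Churn=-6]  = -20
Without intervention: Clicks = 2·Reach + 2  [with Reach=-3]  = -4; Installs = |Reach - Clicks|  [with Reach=-3, Clicks=-4]  = 1; Churn = 2·Reach + Clicks + 4  [with Reach=-3, Clicks=-4]  = -6; Revenue = max(Installs, Clicks) + 5  [with Installs=1, Clicks=-4]  = 6; LTV = 2·Revenue + 2·Clicks + Churn  [with Revenue=6, Clicks=-4, Churn=-6]  = -2.
Change = -20 − (-2) = -18.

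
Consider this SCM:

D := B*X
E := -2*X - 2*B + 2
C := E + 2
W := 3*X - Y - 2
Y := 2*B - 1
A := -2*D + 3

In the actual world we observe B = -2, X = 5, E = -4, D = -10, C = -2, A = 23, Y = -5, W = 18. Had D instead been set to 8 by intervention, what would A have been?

Under do(D=8), the mechanism D := B*X is discarded; D is fixed at 8.
A = -2*D + 3  [with D=8]  = -13

-13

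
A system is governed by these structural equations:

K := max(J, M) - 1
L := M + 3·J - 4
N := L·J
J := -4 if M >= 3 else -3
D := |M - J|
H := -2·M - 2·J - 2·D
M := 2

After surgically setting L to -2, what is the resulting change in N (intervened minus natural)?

The intervention breaks the incoming arrows to L: L := M + 3·J - 4 no longer applies, and L = -2.
J = -4 if M >= 3 else -3  [with M=2]  = -3
N = L·J  [with L=-2, J=-3]  = 6
Without intervention: J = -4 if M >= 3 else -3  [with M=2]  = -3; L = M + 3·J - 4  [with M=2, J=-3]  = -11; N = L·J  [with L=-11, J=-3]  = 33.
Change = 6 − 33 = -27.

-27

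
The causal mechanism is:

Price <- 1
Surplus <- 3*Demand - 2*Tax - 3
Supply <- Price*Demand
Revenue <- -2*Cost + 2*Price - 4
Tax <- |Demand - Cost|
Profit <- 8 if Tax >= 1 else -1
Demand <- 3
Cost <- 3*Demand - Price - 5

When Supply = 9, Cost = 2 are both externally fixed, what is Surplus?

The joint intervention fixes Supply = 9, Cost = 2, removing each variable's own equation.
Tax = |Demand - Cost|  [with Demand=3, Cost=2]  = 1
Surplus = 3*Demand - 2*Tax - 3  [with Demand=3, Tax=1]  = 4

4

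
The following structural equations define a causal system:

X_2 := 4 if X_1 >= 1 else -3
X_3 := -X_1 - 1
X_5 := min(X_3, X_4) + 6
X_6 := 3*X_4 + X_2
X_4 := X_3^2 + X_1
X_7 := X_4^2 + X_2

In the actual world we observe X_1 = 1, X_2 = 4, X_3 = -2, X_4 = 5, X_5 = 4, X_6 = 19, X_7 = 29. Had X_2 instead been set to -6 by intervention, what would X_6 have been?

9

Under do(X_2=-6), the mechanism X_2 := 4 if X_1 >= 1 else -3 is discarded; X_2 is fixed at -6.
X_3 = -X_1 - 1  [with X_1=1]  = -2
X_4 = X_3^2 + X_1  [with X_3=-2, X_1=1]  = 5
X_6 = 3*X_4 + X_2  [with X_4=5, X_2=-6]  = 9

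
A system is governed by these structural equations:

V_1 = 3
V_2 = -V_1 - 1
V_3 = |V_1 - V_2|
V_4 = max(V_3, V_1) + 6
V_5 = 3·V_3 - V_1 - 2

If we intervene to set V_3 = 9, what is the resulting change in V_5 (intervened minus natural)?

do(V_3=9) replaces the equation V_3 = |V_1 - V_2| with the constant V_3 = 9.
V_5 = 3·V_3 - V_1 - 2  [with V_3=9, V_1=3]  = 22
Without intervention: V_2 = -V_1 - 1  [with V_1=3]  = -4; V_3 = |V_1 - V_2|  [with V_1=3, V_2=-4]  = 7; V_5 = 3·V_3 - V_1 - 2  [with V_3=7, V_1=3]  = 16.
Change = 22 − 16 = 6.

6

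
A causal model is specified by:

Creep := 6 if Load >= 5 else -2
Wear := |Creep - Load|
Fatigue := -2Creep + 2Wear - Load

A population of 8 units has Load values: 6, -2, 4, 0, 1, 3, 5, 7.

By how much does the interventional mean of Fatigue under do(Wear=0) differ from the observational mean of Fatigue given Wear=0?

Every unit gets Wear=0 under the intervention. Fatigue values become -18, 6, 0, 4, 3, 1, -17, -19; E[Fatigue|do(Wear=0)] = -5.
E[Fatigue|Wear=0] averages over only the 2 units with Wear=0 (Load = 6, -2): Fatigue = -18, 6, mean -6.
Difference = -5 − (-6) = 1.

1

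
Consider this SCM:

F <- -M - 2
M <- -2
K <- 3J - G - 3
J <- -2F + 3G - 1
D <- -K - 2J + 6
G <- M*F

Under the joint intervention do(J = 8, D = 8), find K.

21

Setting J = 8, D = 8 by intervention discards those variables' equations.
F = -M - 2  [with M=-2]  = 0
G = M*F  [with M=-2, F=0]  = 0
K = 3J - G - 3  [with J=8, G=0]  = 21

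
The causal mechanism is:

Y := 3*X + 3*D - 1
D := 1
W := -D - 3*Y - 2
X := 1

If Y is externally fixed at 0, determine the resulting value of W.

The intervention breaks the incoming arrows to Y: Y := 3*X + 3*D - 1 no longer applies, and Y = 0.
W = -D - 3*Y - 2  [with D=1, Y=0]  = -3

-3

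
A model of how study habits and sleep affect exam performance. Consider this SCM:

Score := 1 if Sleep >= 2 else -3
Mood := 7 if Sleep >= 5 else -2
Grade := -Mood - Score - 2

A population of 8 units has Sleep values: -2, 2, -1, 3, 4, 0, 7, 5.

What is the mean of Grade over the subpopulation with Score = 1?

-4.6

Conditioning on Score=1 selects the 5 unit(s) with Sleep ∈ {2, 3, 4, 7, 5}. Their Grade values: -1, -1, -1, -10, -10. Mean = -4.6.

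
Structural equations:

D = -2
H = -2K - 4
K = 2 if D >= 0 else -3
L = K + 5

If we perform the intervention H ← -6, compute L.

2

Under do(H=-6), the mechanism H = -2K - 4 is discarded; H is fixed at -6.
Since L is not a descendant of the intervened variable, it is unaffected.
K = 2 if D >= 0 else -3  [with D=-2]  = -3
L = K + 5  [with K=-3]  = 2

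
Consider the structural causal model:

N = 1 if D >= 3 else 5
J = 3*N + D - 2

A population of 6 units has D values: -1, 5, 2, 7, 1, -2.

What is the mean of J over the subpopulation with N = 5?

Observing N=5 restricts to units where N's equation naturally yields 5: D ∈ {-1, 2, 1, -2}. In that subpopulation J = 12, 15, 14, 11, mean 13.

13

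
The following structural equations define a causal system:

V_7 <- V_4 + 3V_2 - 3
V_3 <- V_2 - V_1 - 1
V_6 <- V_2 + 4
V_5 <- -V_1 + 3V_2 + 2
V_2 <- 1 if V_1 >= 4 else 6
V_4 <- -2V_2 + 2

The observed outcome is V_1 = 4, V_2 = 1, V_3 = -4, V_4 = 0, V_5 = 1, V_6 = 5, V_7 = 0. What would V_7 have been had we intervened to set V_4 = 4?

The intervention breaks the incoming arrows to V_4: V_4 <- -2V_2 + 2 no longer applies, and V_4 = 4.
V_2 = 1 if V_1 >= 4 else 6  [with V_1=4]  = 1
V_7 = V_4 + 3V_2 - 3  [with V_4=4, V_2=1]  = 4

4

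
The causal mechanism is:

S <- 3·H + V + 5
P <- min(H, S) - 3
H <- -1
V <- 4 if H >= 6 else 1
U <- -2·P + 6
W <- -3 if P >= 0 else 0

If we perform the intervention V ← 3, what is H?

Under do(V=3), the mechanism V <- 4 if H >= 6 else 1 is discarded; V is fixed at 3.
H is not downstream of the intervention, so its value is determined by the original equations.

-1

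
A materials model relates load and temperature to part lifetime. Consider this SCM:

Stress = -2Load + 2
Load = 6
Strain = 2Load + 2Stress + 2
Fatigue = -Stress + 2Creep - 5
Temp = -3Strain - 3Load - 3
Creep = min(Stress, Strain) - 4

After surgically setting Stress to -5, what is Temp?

Under do(Stress=-5), the mechanism Stress = -2Load + 2 is discarded; Stress is fixed at -5.
Strain = 2Load + 2Stress + 2  [with Load=6, Stress=-5]  = 4
Temp = -3Strain - 3Load - 3  [with Strain=4, Load=6]  = -33

-33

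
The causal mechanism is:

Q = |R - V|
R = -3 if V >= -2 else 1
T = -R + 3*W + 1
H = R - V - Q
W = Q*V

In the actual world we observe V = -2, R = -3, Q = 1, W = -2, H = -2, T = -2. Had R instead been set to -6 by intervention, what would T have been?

Under do(R=-6), the mechanism R = -3 if V >= -2 else 1 is discarded; R is fixed at -6.
Q = |R - V|  [with R=-6, V=-2]  = 4
W = Q*V  [with Q=4, V=-2]  = -8
T = -R + 3*W + 1  [with R=-6, W=-8]  = -17

-17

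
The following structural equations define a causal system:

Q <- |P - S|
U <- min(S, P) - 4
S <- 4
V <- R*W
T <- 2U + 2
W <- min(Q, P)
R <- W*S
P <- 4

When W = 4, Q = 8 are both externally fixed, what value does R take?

The joint intervention fixes W = 4, Q = 8, removing each variable's own equation.
R = W*S  [with W=4, S=4]  = 16

16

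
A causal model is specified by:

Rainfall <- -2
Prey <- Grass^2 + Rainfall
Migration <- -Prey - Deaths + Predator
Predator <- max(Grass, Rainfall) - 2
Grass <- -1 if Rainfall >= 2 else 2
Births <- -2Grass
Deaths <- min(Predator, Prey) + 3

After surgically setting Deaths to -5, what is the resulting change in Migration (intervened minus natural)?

8

Intervening sets Deaths = -5 and removes its equation (Deaths <- min(Predator, Prey) + 3).
Grass = -1 if Rainfall >= 2 else 2  [with Rainfall=-2]  = 2
Prey = Grass^2 + Rainfall  [with Grass=2, Rainfall=-2]  = 2
Predator = max(Grass, Rainfall) - 2  [with Grass=2, Rainfall=-2]  = 0
Migration = -Prey - Deaths + Predator  [with Prey=2, Deaths=-5, Predator=0]  = 3
Without intervention: Grass = -1 if Rainfall >= 2 else 2  [with Rainfall=-2]  = 2; Prey = Grass^2 + Rainfall  [with Grass=2, Rainfall=-2]  = 2; Predator = max(Grass, Rainfall) - 2  [with Grass=2, Rainfall=-2]  = 0; Deaths = min(Predator, Prey) + 3  [with Predator=0, Prey=2]  = 3; Migration = -Prey - Deaths + Predator  [with Prey=2, Deaths=3, Predator=0]  = -5.
Change = 3 − (-5) = 8.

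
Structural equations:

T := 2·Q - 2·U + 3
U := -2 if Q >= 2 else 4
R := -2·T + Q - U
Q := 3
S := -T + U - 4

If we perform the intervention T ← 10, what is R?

do(T=10) replaces the equation T := 2·Q - 2·U + 3 with the constant T = 10.
U = -2 if Q >= 2 else 4  [with Q=3]  = -2
R = -2·T + Q - U  [with T=10, Q=3, U=-2]  = -15

-15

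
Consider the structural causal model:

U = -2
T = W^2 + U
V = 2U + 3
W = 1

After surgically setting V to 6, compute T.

-1

Under do(V=6), the mechanism V = 2U + 3 is discarded; V is fixed at 6.
Since T is not a descendant of the intervened variable, it is unaffected.
T = W^2 + U  [with W=1, U=-2]  = -1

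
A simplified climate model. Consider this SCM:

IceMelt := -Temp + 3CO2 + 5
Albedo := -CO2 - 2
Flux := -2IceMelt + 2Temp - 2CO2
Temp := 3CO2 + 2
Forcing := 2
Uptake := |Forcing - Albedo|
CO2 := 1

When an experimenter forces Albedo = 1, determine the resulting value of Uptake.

Under do(Albedo=1), the mechanism Albedo := -CO2 - 2 is discarded; Albedo is fixed at 1.
Uptake = |Forcing - Albedo|  [with Forcing=2, Albedo=1]  = 1

1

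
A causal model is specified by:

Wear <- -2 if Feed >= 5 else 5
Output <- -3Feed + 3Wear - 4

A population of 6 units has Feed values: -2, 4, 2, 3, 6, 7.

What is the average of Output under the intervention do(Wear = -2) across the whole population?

do(Wear=-2) breaks Wear's dependence on Feed. With Wear=-2 fixed, Output across the units is -4, -22, -16, -19, -28, -31, mean -20.

-20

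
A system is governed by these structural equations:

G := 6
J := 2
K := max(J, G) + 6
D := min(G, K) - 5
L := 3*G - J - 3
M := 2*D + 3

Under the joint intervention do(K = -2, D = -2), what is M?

-1

Setting K = -2, D = -2 by intervention discards those variables' equations.
M = 2*D + 3  [with D=-2]  = -1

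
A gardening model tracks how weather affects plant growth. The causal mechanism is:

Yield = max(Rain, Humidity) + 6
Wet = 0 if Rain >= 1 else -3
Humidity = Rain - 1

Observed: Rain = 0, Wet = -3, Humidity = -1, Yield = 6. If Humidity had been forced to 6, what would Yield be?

12

The intervention breaks the incoming arrows to Humidity: Humidity = Rain - 1 no longer applies, and Humidity = 6.
Yield = max(Rain, Humidity) + 6  [with Rain=0, Humidity=6]  = 12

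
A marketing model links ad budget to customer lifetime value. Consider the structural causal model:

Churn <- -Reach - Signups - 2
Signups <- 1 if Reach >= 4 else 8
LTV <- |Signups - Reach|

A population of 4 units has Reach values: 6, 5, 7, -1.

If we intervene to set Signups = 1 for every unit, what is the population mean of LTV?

4.25

The intervention sets Signups=1 in all 4 units regardless of Reach. Recomputing LTV per unit gives 5, 4, 6, 2; average 4.25.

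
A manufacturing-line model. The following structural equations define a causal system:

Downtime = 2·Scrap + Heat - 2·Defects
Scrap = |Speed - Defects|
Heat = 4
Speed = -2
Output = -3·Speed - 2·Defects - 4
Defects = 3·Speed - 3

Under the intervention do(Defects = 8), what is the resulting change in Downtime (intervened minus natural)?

-28

The intervention breaks the incoming arrows to Defects: Defects = 3·Speed - 3 no longer applies, and Defects = 8.
Scrap = |Speed - Defects|  [with Speed=-2, Defects=8]  = 10
Downtime = 2·Scrap + Heat - 2·Defects  [with Scrap=10, Heat=4, Defects=8]  = 8
Without intervention: Defects = 3·Speed - 3  [with Speed=-2]  = -9; Scrap = |Speed - Defects|  [with Speed=-2, Defects=-9]  = 7; Downtime = 2·Scrap + Heat - 2·Defects  [with Scrap=7, Heat=4, Defects=-9]  = 36.
Change = 8 − 36 = -28.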